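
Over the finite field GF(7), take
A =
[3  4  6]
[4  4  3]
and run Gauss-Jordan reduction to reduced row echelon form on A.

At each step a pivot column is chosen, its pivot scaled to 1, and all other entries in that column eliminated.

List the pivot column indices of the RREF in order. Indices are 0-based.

[1] R0 /= 3  ⇒  (1, 6, 2)
     R1 -= 4·R0  ⇒  (0, 1, 2)
[2] R1 /= 1  ⇒  (0, 1, 2)
     R0 -= 6·R1  ⇒  (1, 0, 4)

pivot columns: 0, 1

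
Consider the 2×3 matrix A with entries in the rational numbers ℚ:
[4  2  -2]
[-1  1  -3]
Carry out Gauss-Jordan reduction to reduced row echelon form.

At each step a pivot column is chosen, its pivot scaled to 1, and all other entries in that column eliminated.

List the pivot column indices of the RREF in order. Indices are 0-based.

pivot columns: 0, 1

pivot(0,0)=4: scale R0 → (1, 1/2, -1/2)
  clear (1,0): R1 −= (-1)R0 → (0, 3/2, -7/2)
pivot(1,1)=3/2: scale R1 → (0, 1, -7/3)
  clear (0,1): R0 −= (1/2)R1 → (1, 0, 2/3)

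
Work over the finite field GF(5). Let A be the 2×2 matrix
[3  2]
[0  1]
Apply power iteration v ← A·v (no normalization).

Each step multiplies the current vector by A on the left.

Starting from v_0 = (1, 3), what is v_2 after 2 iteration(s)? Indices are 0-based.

v_2 = (3, 3)

v_0 = (1, 3).
v_1 = A·v_0 = (4, 3).
v_2 = A·v_1 = (3, 3).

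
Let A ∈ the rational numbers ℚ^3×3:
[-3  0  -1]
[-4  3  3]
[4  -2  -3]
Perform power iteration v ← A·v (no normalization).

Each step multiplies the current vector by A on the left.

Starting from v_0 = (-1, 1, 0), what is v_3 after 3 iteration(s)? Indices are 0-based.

v_3 = (-7, 33, -42)

v_0 = (-1, 1, 0).
v_1 = A·v_0 = (3, 7, -6).
v_2 = A·v_1 = (-3, -9, 16).
v_3 = A·v_2 = (-7, 33, -42).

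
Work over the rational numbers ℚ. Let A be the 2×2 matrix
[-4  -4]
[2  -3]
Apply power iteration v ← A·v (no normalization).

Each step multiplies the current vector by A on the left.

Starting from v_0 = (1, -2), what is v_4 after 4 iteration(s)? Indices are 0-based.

v_0 = (1, -2).
v_1 = A·v_0 = (4, 8).
v_2 = A·v_1 = (-48, -16).
v_3 = A·v_2 = (256, -48).
v_4 = A·v_3 = (-832, 656).

v_4 = (-832, 656)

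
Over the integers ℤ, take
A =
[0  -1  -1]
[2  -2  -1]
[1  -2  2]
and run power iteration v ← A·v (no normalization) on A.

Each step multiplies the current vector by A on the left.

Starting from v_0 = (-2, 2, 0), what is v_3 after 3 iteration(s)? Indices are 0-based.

v_0 = (-2, 2, 0).
v_1 = A·v_0 = (-2, -8, -6).
v_2 = A·v_1 = (14, 18, 2).
v_3 = A·v_2 = (-20, -10, -18).

v_3 = (-20, -10, -18)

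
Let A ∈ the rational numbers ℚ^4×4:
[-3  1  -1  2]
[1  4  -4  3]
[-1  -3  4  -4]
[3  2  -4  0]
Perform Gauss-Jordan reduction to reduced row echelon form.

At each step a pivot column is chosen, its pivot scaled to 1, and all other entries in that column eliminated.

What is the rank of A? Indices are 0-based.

rank = 4

[1] R0 /= -3  ⇒  (1, -1/3, 1/3, -2/3)
     R1 -= 1·R0  ⇒  (0, 13/3, -13/3, 11/3)
     R2 -= -1·R0  ⇒  (0, -10/3, 13/3, -14/3)
     R3 -= 3·R0  ⇒  (0, 3, -5, 2)
[2] R1 /= 13/3  ⇒  (0, 1, -1, 11/13)
     R0 -= -1/3·R1  ⇒  (1, 0, 0, -5/13)
     R2 -= -10/3·R1  ⇒  (0, 0, 1, -24/13)
     R3 -= 3·R1  ⇒  (0, 0, -2, -7/13)
[3] R2 /= 1  ⇒  (0, 0, 1, -24/13)
     R1 -= -1·R2  ⇒  (0, 1, 0, -1)
     R3 -= -2·R2  ⇒  (0, 0, 0, -55/13)
[4] R3 /= -55/13  ⇒  (0, 0, 0, 1)
     R0 -= -5/13·R3  ⇒  (1, 0, 0, 0)
     R1 -= -1·R3  ⇒  (0, 1, 0, 0)
     R2 -= -24/13·R3  ⇒  (0, 0, 1, 0)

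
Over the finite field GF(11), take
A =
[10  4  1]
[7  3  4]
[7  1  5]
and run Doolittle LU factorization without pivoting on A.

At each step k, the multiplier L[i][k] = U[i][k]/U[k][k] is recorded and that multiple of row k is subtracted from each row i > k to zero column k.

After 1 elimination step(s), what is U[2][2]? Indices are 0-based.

U[2][2] = 1

Step 1: pivot at (0,0) is 10.
  row1 ← row1 − (4)·row0  ⇒  L[1][0]=4, U row1=(0, 9, 0)
  row2 ← row2 − (4)·row0  ⇒  L[2][0]=4, U row2=(0, 7, 1)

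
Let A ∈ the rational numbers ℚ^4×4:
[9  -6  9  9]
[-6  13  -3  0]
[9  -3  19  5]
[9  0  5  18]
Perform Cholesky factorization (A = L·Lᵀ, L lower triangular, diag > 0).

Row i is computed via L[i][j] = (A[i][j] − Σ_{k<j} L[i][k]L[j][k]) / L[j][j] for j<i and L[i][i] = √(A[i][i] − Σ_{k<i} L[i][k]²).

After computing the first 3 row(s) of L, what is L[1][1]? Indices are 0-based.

Step 1: L[0][0] = √(9) = 3.
  L[1][0] = (-6) / L[0][0] = -2.
Step 2: L[1][1] = √(9) = 3.
  L[2][0] = (9) / L[0][0] = 3.
  L[2][1] = (3) / L[1][1] = 1.
Step 3: L[2][2] = √(9) = 3.

L[1][1] = 3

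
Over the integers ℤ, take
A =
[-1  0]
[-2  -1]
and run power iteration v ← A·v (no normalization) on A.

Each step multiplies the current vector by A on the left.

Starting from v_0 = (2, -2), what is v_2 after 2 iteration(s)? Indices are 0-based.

v_2 = (2, 6)

v_0 = (2, -2).
v_1 = A·v_0 = (-2, -2).
v_2 = A·v_1 = (2, 6).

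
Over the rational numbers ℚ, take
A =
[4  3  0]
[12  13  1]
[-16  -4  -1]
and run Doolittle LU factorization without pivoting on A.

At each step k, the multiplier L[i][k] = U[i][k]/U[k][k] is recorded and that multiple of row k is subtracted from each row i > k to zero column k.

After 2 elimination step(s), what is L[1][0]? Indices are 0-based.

L[1][0] = 3

Step 1: pivot at (0,0) is 4.
  row1 ← row1 − (3)·row0  ⇒  L[1][0]=3, U row1=(0, 4, 1)
  row2 ← row2 − (-4)·row0  ⇒  L[2][0]=-4, U row2=(0, 8, -1)
Step 2: pivot at (1,1) is 4.
  row2 ← row2 − (2)·row1  ⇒  L[2][1]=2, U row2=(0, 0, -3)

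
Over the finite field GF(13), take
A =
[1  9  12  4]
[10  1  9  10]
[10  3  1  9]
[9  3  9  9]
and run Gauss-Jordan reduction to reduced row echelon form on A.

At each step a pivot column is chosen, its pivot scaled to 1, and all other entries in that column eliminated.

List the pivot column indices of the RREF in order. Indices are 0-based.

pivot columns: 0, 1, 2, 3

step 1: normalize row 0 (÷1) = (1, 9, 12, 4)
  row 1: subtract 10×row0 = (0, 2, 6, 9)
  row 2: subtract 10×row0 = (0, 4, 11, 8)
  row 3: subtract 9×row0 = (0, 0, 5, 12)
step 2: normalize row 1 (÷2) = (0, 1, 3, 11)
  row 0: subtract 9×row1 = (1, 0, 11, 9)
  row 2: subtract 4×row1 = (0, 0, 12, 3)
step 3: normalize row 2 (÷12) = (0, 0, 1, 10)
  row 0: subtract 11×row2 = (1, 0, 0, 3)
  row 1: subtract 3×row2 = (0, 1, 0, 7)
  row 3: subtract 5×row2 = (0, 0, 0, 1)
step 4: normalize row 3 (÷1) = (0, 0, 0, 1)
  row 0: subtract 3×row3 = (1, 0, 0, 0)
  row 1: subtract 7×row3 = (0, 1, 0, 0)
  row 2: subtract 10×row3 = (0, 0, 1, 0)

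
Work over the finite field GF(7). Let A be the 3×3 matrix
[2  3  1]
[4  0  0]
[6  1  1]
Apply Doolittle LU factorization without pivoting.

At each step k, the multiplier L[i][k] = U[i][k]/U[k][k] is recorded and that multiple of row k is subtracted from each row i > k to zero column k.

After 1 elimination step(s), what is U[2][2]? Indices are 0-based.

U[2][2] = 5

k=0: U[0][0]=2
  eliminate (1,0): mult=2, new row 1: (0, 1, 5); set L[1][0]=2
  eliminate (2,0): mult=3, new row 2: (0, 6, 5); set L[2][0]=3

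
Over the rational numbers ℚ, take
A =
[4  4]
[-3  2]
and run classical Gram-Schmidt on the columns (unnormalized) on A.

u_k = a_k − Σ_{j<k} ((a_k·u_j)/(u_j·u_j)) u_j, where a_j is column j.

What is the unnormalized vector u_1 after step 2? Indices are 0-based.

Step 1: u_0 = a_0 = (4, -3).
Step 2: u_1 = a_1 − (2/5)·u_0 = (12/5, 16/5).

u_1 = (12/5, 16/5)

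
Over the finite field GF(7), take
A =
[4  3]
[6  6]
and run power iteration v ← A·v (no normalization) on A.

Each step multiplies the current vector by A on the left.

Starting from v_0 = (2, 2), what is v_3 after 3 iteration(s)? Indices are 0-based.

v_3 = (6, 1)

v_0 = (2, 2).
v_1 = A·v_0 = (0, 3).
v_2 = A·v_1 = (2, 4).
v_3 = A·v_2 = (6, 1).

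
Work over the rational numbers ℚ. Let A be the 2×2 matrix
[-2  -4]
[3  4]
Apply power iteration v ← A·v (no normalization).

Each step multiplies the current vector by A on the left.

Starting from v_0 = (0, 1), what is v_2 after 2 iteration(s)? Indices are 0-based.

v_2 = (-8, 4)

v_0 = (0, 1).
v_1 = A·v_0 = (-4, 4).
v_2 = A·v_1 = (-8, 4).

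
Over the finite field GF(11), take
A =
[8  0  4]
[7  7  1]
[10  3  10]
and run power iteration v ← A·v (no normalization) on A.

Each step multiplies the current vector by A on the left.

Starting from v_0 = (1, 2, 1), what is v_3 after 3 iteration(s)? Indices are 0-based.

v_3 = (7, 9, 3)

v_0 = (1, 2, 1).
v_1 = A·v_0 = (1, 0, 4).
v_2 = A·v_1 = (2, 0, 6).
v_3 = A·v_2 = (7, 9, 3).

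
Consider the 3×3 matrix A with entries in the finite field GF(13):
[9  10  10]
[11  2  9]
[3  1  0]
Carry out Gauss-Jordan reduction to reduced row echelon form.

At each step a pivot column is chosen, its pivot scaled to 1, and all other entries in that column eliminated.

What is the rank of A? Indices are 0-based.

rank = 3

step 1: normalize row 0 (÷9) = (1, 4, 4)
  row 1: subtract 11×row0 = (0, 10, 4)
  row 2: subtract 3×row0 = (0, 2, 1)
step 2: normalize row 1 (÷10) = (0, 1, 3)
  row 0: subtract 4×row1 = (1, 0, 5)
  row 2: subtract 2×row1 = (0, 0, 8)
step 3: normalize row 2 (÷8) = (0, 0, 1)
  row 0: subtract 5×row2 = (1, 0, 0)
  row 1: subtract 3×row2 = (0, 1, 0)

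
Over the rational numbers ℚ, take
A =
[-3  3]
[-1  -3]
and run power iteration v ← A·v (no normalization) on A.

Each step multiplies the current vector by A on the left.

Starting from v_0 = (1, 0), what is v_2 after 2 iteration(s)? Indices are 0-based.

v_0 = (1, 0).
v_1 = A·v_0 = (-3, -1).
v_2 = A·v_1 = (6, 6).

v_2 = (6, 6)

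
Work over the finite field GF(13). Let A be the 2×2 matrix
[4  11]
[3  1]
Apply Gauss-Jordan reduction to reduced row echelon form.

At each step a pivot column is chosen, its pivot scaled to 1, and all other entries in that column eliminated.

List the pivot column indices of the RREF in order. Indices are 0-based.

pivot columns: 0, 1

step 1: normalize row 0 (÷4) = (1, 6)
  row 1: subtract 3×row0 = (0, 9)
step 2: normalize row 1 (÷9) = (0, 1)
  row 0: subtract 6×row1 = (1, 0)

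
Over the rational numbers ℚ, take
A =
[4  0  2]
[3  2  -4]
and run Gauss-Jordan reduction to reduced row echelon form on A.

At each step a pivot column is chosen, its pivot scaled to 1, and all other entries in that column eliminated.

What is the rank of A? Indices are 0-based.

pivot(0,0)=4: scale R0 → (1, 0, 1/2)
  clear (1,0): R1 −= (3)R0 → (0, 2, -11/2)
pivot(1,1)=2: scale R1 → (0, 1, -11/4)

rank = 2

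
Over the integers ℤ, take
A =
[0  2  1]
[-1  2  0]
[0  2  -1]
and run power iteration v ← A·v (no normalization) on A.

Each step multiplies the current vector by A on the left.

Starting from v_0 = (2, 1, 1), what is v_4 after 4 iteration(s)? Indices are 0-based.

v_0 = (2, 1, 1).
v_1 = A·v_0 = (3, 0, 1).
v_2 = A·v_1 = (1, -3, -1).
v_3 = A·v_2 = (-7, -7, -5).
v_4 = A·v_3 = (-19, -7, -9).

v_4 = (-19, -7, -9)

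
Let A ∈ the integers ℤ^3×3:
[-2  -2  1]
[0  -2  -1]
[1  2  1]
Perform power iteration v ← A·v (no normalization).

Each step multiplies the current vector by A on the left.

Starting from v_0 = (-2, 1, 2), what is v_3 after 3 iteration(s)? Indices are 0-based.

v_3 = (-18, -10, 12)

v_0 = (-2, 1, 2).
v_1 = A·v_0 = (4, -4, 2).
v_2 = A·v_1 = (2, 6, -2).
v_3 = A·v_2 = (-18, -10, 12).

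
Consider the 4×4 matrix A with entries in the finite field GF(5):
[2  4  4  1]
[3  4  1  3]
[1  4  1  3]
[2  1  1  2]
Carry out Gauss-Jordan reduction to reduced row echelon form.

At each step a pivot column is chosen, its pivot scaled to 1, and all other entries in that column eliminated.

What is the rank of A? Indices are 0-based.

[1] R0 /= 2  ⇒  (1, 2, 2, 3)
     R1 -= 3·R0  ⇒  (0, 3, 0, 4)
     R2 -= 1·R0  ⇒  (0, 2, 4, 0)
     R3 -= 2·R0  ⇒  (0, 2, 2, 1)
[2] R1 /= 3  ⇒  (0, 1, 0, 3)
     R0 -= 2·R1  ⇒  (1, 0, 2, 2)
     R2 -= 2·R1  ⇒  (0, 0, 4, 4)
     R3 -= 2·R1  ⇒  (0, 0, 2, 0)
[3] R2 /= 4  ⇒  (0, 0, 1, 1)
     R0 -= 2·R2  ⇒  (1, 0, 0, 0)
     R3 -= 2·R2  ⇒  (0, 0, 0, 3)
[4] R3 /= 3  ⇒  (0, 0, 0, 1)
     R1 -= 3·R3  ⇒  (0, 1, 0, 0)
     R2 -= 1·R3  ⇒  (0, 0, 1, 0)

rank = 4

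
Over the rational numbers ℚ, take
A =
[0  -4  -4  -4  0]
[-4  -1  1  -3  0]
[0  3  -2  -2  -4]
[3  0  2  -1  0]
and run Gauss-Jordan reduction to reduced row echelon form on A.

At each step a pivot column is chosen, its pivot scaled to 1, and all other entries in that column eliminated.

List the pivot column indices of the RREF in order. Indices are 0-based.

step 1: exchange rows 0,1
step 1: normalize row 0 (÷-4) = (1, 1/4, -1/4, 3/4, 0)
  row 3: subtract 3×row0 = (0, -3/4, 11/4, -13/4, 0)
step 2: normalize row 1 (÷-4) = (0, 1, 1, 1, 0)
  row 0: subtract 1/4×row1 = (1, 0, -1/2, 1/2, 0)
  row 2: subtract 3×row1 = (0, 0, -5, -5, -4)
  row 3: subtract -3/4×row1 = (0, 0, 7/2, -5/2, 0)
step 3: normalize row 2 (÷-5) = (0, 0, 1, 1, 4/5)
  row 0: subtract -1/2×row2 = (1, 0, 0, 1, 2/5)
  row 1: subtract 1×row2 = (0, 1, 0, 0, -4/5)
  row 3: subtract 7/2×row2 = (0, 0, 0, -6, -14/5)
step 4: normalize row 3 (÷-6) = (0, 0, 0, 1, 7/15)
  row 0: subtract 1×row3 = (1, 0, 0, 0, -1/15)
  row 2: subtract 1×row3 = (0, 0, 1, 0, 1/3)

pivot columns: 0, 1, 2, 3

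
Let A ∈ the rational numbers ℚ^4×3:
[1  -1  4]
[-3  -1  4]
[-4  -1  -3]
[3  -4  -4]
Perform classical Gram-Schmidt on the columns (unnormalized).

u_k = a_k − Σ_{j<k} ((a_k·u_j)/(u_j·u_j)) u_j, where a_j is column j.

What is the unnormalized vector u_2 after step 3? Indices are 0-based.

Step 1: u_0 = a_0 = (1, -3, -4, 3).
Step 2: u_1 = a_1 − (-6/35)·u_0 = (-29/35, -53/35, -59/35, -122/35).
Step 3: u_2 = a_2 − (-8/35)·u_0 − (337/629)·u_1 = (2939/629, 2595/629, -1894/629, -910/629).

u_2 = (2939/629, 2595/629, -1894/629, -910/629)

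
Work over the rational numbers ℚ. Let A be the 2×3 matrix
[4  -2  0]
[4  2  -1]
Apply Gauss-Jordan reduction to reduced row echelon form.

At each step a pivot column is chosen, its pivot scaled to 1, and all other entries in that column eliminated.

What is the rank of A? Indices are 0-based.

pivot(0,0)=4: scale R0 → (1, -1/2, 0)
  clear (1,0): R1 −= (4)R0 → (0, 4, -1)
pivot(1,1)=4: scale R1 → (0, 1, -1/4)
  clear (0,1): R0 −= (-1/2)R1 → (1, 0, -1/8)

rank = 2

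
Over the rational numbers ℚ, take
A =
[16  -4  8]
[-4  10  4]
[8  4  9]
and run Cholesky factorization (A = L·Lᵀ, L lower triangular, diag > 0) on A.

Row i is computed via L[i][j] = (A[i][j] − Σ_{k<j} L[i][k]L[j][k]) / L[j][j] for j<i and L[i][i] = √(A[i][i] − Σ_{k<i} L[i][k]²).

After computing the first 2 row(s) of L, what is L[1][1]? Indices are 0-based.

L[1][1] = 3

Step 1: L[0][0] = √(16) = 4.
  L[1][0] = (-4) / L[0][0] = -1.
Step 2: L[1][1] = √(9) = 3.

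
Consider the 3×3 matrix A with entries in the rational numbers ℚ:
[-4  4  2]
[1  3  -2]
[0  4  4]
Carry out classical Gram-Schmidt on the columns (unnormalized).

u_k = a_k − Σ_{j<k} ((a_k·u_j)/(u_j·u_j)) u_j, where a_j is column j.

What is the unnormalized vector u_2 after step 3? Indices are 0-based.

u_2 = (-2/3, -8/3, 8/3)

Step 1: u_0 = a_0 = (-4, 1, 0).
Step 2: u_1 = a_1 − (-13/17)·u_0 = (16/17, 64/17, 4).
Step 3: u_2 = a_2 − (-10/17)·u_0 − (1/3)·u_1 = (-2/3, -8/3, 8/3).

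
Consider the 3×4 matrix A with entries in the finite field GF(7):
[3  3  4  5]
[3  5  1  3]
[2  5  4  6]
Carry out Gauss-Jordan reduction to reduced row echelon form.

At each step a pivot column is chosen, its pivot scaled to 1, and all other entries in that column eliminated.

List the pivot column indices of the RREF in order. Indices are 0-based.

pivot(0,0)=3: scale R0 → (1, 1, 6, 4)
  clear (1,0): R1 −= (3)R0 → (0, 2, 4, 5)
  clear (2,0): R2 −= (2)R0 → (0, 3, 6, 5)
pivot(1,1)=2: scale R1 → (0, 1, 2, 6)
  clear (0,1): R0 −= (1)R1 → (1, 0, 4, 5)
  clear (2,1): R2 −= (3)R1 → (0, 0, 0, 1)
col 2: no nonzero at/below row 2; advance.
pivot(2,3)=1: scale R2 → (0, 0, 0, 1)
  clear (0,3): R0 −= (5)R2 → (1, 0, 4, 0)
  clear (1,3): R1 −= (6)R2 → (0, 1, 2, 0)

pivot columns: 0, 1, 3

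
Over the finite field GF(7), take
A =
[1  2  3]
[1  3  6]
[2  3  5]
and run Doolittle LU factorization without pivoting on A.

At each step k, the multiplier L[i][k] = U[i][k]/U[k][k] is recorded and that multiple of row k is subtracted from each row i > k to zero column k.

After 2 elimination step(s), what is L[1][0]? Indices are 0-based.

L[1][0] = 1

[col 0] pivot 1
  R1 -= 1*R0 → (0, 1, 3)  (L[1][0] := 1)
  R2 -= 2*R0 → (0, 6, 6)  (L[2][0] := 2)
[col 1] pivot 1
  R2 -= 6*R1 → (0, 0, 2)  (L[2][1] := 6)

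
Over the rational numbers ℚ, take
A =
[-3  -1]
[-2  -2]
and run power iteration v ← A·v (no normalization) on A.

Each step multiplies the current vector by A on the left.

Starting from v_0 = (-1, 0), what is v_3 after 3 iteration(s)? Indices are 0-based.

v_0 = (-1, 0).
v_1 = A·v_0 = (3, 2).
v_2 = A·v_1 = (-11, -10).
v_3 = A·v_2 = (43, 42).

v_3 = (43, 42)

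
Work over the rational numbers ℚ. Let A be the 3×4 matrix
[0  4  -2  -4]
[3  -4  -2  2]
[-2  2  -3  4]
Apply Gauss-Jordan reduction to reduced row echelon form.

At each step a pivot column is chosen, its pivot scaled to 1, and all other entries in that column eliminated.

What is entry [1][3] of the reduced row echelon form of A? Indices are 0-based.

[1] R0 <-> R1
[1] R0 /= 3  ⇒  (1, -4/3, -2/3, 2/3)
     R2 -= -2·R0  ⇒  (0, -2/3, -13/3, 16/3)
[2] R1 /= 4  ⇒  (0, 1, -1/2, -1)
     R0 -= -4/3·R1  ⇒  (1, 0, -4/3, -2/3)
     R2 -= -2/3·R1  ⇒  (0, 0, -14/3, 14/3)
[3] R2 /= -14/3  ⇒  (0, 0, 1, -1)
     R0 -= -4/3·R2  ⇒  (1, 0, 0, -2)
     R1 -= -1/2·R2  ⇒  (0, 1, 0, -3/2)

M[1][3] = -3/2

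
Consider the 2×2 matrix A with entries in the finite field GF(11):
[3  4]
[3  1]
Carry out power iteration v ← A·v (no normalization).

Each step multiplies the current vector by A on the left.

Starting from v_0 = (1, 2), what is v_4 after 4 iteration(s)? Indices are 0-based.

v_0 = (1, 2).
v_1 = A·v_0 = (0, 5).
v_2 = A·v_1 = (9, 5).
v_3 = A·v_2 = (3, 10).
v_4 = A·v_3 = (5, 8).

v_4 = (5, 8)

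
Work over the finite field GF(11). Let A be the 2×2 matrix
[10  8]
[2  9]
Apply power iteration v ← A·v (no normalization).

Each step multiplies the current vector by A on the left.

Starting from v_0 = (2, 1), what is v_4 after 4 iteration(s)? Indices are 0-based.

v_0 = (2, 1).
v_1 = A·v_0 = (6, 2).
v_2 = A·v_1 = (10, 8).
v_3 = A·v_2 = (10, 4).
v_4 = A·v_3 = (0, 1).

v_4 = (0, 1)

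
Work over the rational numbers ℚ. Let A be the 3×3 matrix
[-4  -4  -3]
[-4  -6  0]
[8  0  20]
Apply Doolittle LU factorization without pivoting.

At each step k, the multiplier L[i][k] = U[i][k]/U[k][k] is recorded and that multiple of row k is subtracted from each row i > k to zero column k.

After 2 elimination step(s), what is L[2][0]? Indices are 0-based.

L[2][0] = -2

[col 0] pivot -4
  R1 -= 1*R0 → (0, -2, 3)  (L[1][0] := 1)
  R2 -= -2*R0 → (0, -8, 14)  (L[2][0] := -2)
[col 1] pivot -2
  R2 -= 4*R1 → (0, 0, 2)  (L[2][1] := 4)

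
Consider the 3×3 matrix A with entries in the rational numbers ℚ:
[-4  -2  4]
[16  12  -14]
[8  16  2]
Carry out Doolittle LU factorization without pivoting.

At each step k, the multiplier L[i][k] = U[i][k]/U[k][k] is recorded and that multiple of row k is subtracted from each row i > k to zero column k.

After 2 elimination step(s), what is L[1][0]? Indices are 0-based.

L[1][0] = -4

[col 0] pivot -4
  R1 -= -4*R0 → (0, 4, 2)  (L[1][0] := -4)
  R2 -= -2*R0 → (0, 12, 10)  (L[2][0] := -2)
[col 1] pivot 4
  R2 -= 3*R1 → (0, 0, 4)  (L[2][1] := 3)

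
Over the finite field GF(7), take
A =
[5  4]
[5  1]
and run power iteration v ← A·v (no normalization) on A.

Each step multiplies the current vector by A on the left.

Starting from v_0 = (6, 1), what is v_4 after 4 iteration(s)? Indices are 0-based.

v_4 = (1, 0)

v_0 = (6, 1).
v_1 = A·v_0 = (6, 3).
v_2 = A·v_1 = (0, 5).
v_3 = A·v_2 = (6, 5).
v_4 = A·v_3 = (1, 0).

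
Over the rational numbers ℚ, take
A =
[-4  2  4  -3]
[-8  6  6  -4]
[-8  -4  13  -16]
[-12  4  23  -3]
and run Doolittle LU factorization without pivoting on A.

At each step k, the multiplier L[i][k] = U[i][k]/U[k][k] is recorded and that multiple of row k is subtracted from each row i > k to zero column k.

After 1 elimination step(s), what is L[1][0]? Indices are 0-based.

k=0: U[0][0]=-4
  eliminate (1,0): mult=2, new row 1: (0, 2, -2, 2); set L[1][0]=2
  eliminate (2,0): mult=2, new row 2: (0, -8, 5, -10); set L[2][0]=2
  eliminate (3,0): mult=3, new row 3: (0, -2, 11, 6); set L[3][0]=3

L[1][0] = 2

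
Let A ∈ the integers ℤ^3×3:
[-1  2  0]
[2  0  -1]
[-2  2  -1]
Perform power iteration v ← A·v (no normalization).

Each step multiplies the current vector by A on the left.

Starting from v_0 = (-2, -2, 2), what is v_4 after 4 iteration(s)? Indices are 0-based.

v_4 = (-34, -10, -62)

v_0 = (-2, -2, 2).
v_1 = A·v_0 = (-2, -6, -2).
v_2 = A·v_1 = (-10, -2, -6).
v_3 = A·v_2 = (6, -14, 22).
v_4 = A·v_3 = (-34, -10, -62).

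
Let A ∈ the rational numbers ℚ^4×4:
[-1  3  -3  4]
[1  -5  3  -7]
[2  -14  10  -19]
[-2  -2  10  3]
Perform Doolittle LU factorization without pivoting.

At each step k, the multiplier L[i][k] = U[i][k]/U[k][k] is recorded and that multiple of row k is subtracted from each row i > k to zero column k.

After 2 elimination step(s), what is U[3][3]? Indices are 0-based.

U[3][3] = 7

[col 0] pivot -1
  R1 -= -1*R0 → (0, -2, 0, -3)  (L[1][0] := -1)
  R2 -= -2*R0 → (0, -8, 4, -11)  (L[2][0] := -2)
  R3 -= 2*R0 → (0, -8, 16, -5)  (L[3][0] := 2)
[col 1] pivot -2
  R2 -= 4*R1 → (0, 0, 4, 1)  (L[2][1] := 4)
  R3 -= 4*R1 → (0, 0, 16, 7)  (L[3][1] := 4)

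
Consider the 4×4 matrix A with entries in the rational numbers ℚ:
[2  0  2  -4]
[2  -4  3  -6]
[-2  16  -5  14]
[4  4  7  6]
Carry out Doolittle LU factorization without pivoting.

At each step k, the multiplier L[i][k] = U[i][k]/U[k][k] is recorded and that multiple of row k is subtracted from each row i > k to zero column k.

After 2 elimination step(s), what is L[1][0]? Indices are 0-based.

L[1][0] = 1

Step 1: pivot at (0,0) is 2.
  row1 ← row1 − (1)·row0  ⇒  L[1][0]=1, U row1=(0, -4, 1, -2)
  row2 ← row2 − (-1)·row0  ⇒  L[2][0]=-1, U row2=(0, 16, -3, 10)
  row3 ← row3 − (2)·row0  ⇒  L[3][0]=2, U row3=(0, 4, 3, 14)
Step 2: pivot at (1,1) is -4.
  row2 ← row2 − (-4)·row1  ⇒  L[2][1]=-4, U row2=(0, 0, 1, 2)
  row3 ← row3 − (-1)·row1  ⇒  L[3][1]=-1, U row3=(0, 0, 4, 12)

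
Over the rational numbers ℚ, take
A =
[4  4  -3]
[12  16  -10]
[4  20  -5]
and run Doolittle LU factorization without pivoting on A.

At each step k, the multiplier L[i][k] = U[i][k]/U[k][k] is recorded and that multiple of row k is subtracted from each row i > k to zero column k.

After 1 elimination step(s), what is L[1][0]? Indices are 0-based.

L[1][0] = 3

Step 1: pivot at (0,0) is 4.
  row1 ← row1 − (3)·row0  ⇒  L[1][0]=3, U row1=(0, 4, -1)
  row2 ← row2 − (1)·row0  ⇒  L[2][0]=1, U row2=(0, 16, -2)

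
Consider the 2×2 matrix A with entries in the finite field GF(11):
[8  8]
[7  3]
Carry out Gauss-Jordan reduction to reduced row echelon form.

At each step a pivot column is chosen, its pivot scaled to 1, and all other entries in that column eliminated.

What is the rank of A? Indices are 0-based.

step 1: normalize row 0 (÷8) = (1, 1)
  row 1: subtract 7×row0 = (0, 7)
step 2: normalize row 1 (÷7) = (0, 1)
  row 0: subtract 1×row1 = (1, 0)

rank = 2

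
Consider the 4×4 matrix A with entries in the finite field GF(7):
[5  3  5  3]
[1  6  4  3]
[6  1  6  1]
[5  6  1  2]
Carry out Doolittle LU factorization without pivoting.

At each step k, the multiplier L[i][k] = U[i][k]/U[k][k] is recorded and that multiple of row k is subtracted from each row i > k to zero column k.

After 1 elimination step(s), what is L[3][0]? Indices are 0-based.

Step 1: pivot at (0,0) is 5.
  row1 ← row1 − (3)·row0  ⇒  L[1][0]=3, U row1=(0, 4, 3, 1)
  row2 ← row2 − (4)·row0  ⇒  L[2][0]=4, U row2=(0, 3, 0, 3)
  row3 ← row3 − (1)·row0  ⇒  L[3][0]=1, U row3=(0, 3, 3, 6)

L[3][0] = 1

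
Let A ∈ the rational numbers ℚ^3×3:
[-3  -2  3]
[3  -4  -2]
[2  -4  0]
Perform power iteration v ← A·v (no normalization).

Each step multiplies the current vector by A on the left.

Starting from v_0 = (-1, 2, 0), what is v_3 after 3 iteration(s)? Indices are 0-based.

v_3 = (19, -343, -254)

v_0 = (-1, 2, 0).
v_1 = A·v_0 = (-1, -11, -10).
v_2 = A·v_1 = (-5, 61, 42).
v_3 = A·v_2 = (19, -343, -254).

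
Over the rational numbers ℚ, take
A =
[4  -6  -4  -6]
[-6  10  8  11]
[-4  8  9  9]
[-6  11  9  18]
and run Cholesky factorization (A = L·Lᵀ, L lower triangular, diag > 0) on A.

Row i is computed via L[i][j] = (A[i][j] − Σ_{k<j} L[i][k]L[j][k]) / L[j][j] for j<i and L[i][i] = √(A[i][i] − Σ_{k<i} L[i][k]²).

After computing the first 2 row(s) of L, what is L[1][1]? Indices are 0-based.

Step 1: L[0][0] = √(4) = 2.
  L[1][0] = (-6) / L[0][0] = -3.
Step 2: L[1][1] = √(1) = 1.

L[1][1] = 1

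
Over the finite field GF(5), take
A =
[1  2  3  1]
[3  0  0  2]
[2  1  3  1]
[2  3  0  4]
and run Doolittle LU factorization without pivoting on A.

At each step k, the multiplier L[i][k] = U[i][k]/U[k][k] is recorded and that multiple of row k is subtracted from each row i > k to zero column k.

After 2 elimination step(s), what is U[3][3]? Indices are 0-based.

k=0: U[0][0]=1
  eliminate (1,0): mult=3, new row 1: (0, 4, 1, 4); set L[1][0]=3
  eliminate (2,0): mult=2, new row 2: (0, 2, 2, 4); set L[2][0]=2
  eliminate (3,0): mult=2, new row 3: (0, 4, 4, 2); set L[3][0]=2
k=1: U[1][1]=4
  eliminate (2,1): mult=3, new row 2: (0, 0, 4, 2); set L[2][1]=3
  eliminate (3,1): mult=1, new row 3: (0, 0, 3, 3); set L[3][1]=1

U[3][3] = 3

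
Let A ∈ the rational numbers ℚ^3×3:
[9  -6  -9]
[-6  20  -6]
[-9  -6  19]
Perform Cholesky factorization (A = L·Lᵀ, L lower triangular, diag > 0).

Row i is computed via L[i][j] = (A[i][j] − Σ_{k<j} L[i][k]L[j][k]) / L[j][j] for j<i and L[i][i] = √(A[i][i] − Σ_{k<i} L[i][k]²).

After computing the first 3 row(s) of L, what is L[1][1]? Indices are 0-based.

L[1][1] = 4

Step 1: L[0][0] = √(9) = 3.
  L[1][0] = (-6) / L[0][0] = -2.
Step 2: L[1][1] = √(16) = 4.
  L[2][0] = (-9) / L[0][0] = -3.
  L[2][1] = (-12) / L[1][1] = -3.
Step 3: L[2][2] = √(1) = 1.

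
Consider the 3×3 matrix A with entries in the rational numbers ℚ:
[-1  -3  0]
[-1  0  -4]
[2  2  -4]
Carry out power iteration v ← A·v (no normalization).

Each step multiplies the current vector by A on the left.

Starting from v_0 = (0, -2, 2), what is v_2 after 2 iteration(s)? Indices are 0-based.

v_2 = (18, 42, 44)

v_0 = (0, -2, 2).
v_1 = A·v_0 = (6, -8, -12).
v_2 = A·v_1 = (18, 42, 44).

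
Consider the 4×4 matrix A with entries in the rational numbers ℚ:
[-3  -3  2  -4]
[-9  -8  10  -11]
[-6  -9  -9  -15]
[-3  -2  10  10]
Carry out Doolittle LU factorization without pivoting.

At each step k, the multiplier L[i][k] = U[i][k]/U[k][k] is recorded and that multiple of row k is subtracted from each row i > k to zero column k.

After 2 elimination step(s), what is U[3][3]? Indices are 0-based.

U[3][3] = 13

Step 1: pivot at (0,0) is -3.
  row1 ← row1 − (3)·row0  ⇒  L[1][0]=3, U row1=(0, 1, 4, 1)
  row2 ← row2 − (2)·row0  ⇒  L[2][0]=2, U row2=(0, -3, -13, -7)
  row3 ← row3 − (1)·row0  ⇒  L[3][0]=1, U row3=(0, 1, 8, 14)
Step 2: pivot at (1,1) is 1.
  row2 ← row2 − (-3)·row1  ⇒  L[2][1]=-3, U row2=(0, 0, -1, -4)
  row3 ← row3 − (1)·row1  ⇒  L[3][1]=1, U row3=(0, 0, 4, 13)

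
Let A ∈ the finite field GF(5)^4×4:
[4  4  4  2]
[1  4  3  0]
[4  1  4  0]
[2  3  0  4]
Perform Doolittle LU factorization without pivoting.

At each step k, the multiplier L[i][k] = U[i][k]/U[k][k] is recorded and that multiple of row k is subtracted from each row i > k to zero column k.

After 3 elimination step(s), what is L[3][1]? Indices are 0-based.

Step 1: pivot at (0,0) is 4.
  row1 ← row1 − (4)·row0  ⇒  L[1][0]=4, U row1=(0, 3, 2, 2)
  row2 ← row2 − (1)·row0  ⇒  L[2][0]=1, U row2=(0, 2, 0, 3)
  row3 ← row3 − (3)·row0  ⇒  L[3][0]=3, U row3=(0, 1, 3, 3)
Step 2: pivot at (1,1) is 3.
  row2 ← row2 − (4)·row1  ⇒  L[2][1]=4, U row2=(0, 0, 2, 0)
  row3 ← row3 − (2)·row1  ⇒  L[3][1]=2, U row3=(0, 0, 4, 4)
Step 3: pivot at (2,2) is 2.
  row3 ← row3 − (2)·row2  ⇒  L[3][2]=2, U row3=(0, 0, 0, 4)

L[3][1] = 2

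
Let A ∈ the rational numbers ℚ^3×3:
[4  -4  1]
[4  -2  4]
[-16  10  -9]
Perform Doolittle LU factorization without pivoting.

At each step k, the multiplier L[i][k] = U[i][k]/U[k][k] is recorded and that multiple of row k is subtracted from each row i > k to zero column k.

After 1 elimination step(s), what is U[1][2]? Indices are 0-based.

Step 1: pivot at (0,0) is 4.
  row1 ← row1 − (1)·row0  ⇒  L[1][0]=1, U row1=(0, 2, 3)
  row2 ← row2 − (-4)·row0  ⇒  L[2][0]=-4, U row2=(0, -6, -5)

U[1][2] = 3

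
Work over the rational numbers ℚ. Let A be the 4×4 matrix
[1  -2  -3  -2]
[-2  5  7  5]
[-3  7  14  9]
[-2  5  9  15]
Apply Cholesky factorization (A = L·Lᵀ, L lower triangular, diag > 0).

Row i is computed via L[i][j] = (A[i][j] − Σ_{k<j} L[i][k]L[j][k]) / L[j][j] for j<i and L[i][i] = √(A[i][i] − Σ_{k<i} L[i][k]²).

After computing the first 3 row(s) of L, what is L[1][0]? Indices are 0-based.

L[1][0] = -2

Step 1: L[0][0] = √(1) = 1.
  L[1][0] = (-2) / L[0][0] = -2.
Step 2: L[1][1] = √(1) = 1.
  L[2][0] = (-3) / L[0][0] = -3.
  L[2][1] = (1) / L[1][1] = 1.
Step 3: L[2][2] = √(4) = 2.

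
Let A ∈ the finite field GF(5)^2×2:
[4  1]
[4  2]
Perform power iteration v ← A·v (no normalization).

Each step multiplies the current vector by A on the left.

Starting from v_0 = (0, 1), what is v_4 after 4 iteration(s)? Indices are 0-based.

v_0 = (0, 1).
v_1 = A·v_0 = (1, 2).
v_2 = A·v_1 = (1, 3).
v_3 = A·v_2 = (2, 0).
v_4 = A·v_3 = (3, 3).

v_4 = (3, 3)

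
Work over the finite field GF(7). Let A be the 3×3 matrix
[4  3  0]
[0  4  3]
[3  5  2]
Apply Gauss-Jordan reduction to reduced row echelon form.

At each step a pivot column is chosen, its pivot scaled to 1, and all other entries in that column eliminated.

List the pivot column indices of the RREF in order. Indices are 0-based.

pivot(0,0)=4: scale R0 → (1, 6, 0)
  clear (2,0): R2 −= (3)R0 → (0, 1, 2)
pivot(1,1)=4: scale R1 → (0, 1, 6)
  clear (0,1): R0 −= (6)R1 → (1, 0, 6)
  clear (2,1): R2 −= (1)R1 → (0, 0, 3)
pivot(2,2)=3: scale R2 → (0, 0, 1)
  clear (0,2): R0 −= (6)R2 → (1, 0, 0)
  clear (1,2): R1 −= (6)R2 → (0, 1, 0)

pivot columns: 0, 1, 2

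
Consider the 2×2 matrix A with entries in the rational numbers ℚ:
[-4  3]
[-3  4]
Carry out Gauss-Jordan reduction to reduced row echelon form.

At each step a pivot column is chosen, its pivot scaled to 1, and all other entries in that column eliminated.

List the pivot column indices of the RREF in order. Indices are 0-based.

pivot(0,0)=-4: scale R0 → (1, -3/4)
  clear (1,0): R1 −= (-3)R0 → (0, 7/4)
pivot(1,1)=7/4: scale R1 → (0, 1)
  clear (0,1): R0 −= (-3/4)R1 → (1, 0)

pivot columns: 0, 1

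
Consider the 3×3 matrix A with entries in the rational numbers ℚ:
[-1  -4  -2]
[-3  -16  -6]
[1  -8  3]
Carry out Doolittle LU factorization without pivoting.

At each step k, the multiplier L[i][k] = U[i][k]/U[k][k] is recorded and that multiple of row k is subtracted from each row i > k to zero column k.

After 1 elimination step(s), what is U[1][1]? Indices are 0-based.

Step 1: pivot at (0,0) is -1.
  row1 ← row1 − (3)·row0  ⇒  L[1][0]=3, U row1=(0, -4, 0)
  row2 ← row2 − (-1)·row0  ⇒  L[2][0]=-1, U row2=(0, -12, 1)

U[1][1] = -4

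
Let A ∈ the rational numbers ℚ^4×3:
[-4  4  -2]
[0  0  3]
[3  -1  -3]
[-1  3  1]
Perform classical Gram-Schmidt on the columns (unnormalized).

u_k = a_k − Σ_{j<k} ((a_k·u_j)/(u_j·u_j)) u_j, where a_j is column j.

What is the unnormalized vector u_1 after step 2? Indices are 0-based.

Step 1: u_0 = a_0 = (-4, 0, 3, -1).
Step 2: u_1 = a_1 − (-11/13)·u_0 = (8/13, 0, 20/13, 28/13).

u_1 = (8/13, 0, 20/13, 28/13)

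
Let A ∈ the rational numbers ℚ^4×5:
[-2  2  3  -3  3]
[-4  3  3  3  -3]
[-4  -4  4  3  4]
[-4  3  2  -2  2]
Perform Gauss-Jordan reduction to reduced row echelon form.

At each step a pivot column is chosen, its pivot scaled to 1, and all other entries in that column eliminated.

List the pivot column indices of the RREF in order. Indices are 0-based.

pivot columns: 0, 1, 2, 3

step 1: normalize row 0 (÷-2) = (1, -1, -3/2, 3/2, -3/2)
  row 1: subtract -4×row0 = (0, -1, -3, 9, -9)
  row 2: subtract -4×row0 = (0, -8, -2, 9, -2)
  row 3: subtract -4×row0 = (0, -1, -4, 4, -4)
step 2: normalize row 1 (÷-1) = (0, 1, 3, -9, 9)
  row 0: subtract -1×row1 = (1, 0, 3/2, -15/2, 15/2)
  row 2: subtract -8×row1 = (0, 0, 22, -63, 70)
  row 3: subtract -1×row1 = (0, 0, -1, -5, 5)
step 3: normalize row 2 (÷22) = (0, 0, 1, -63/22, 35/11)
  row 0: subtract 3/2×row2 = (1, 0, 0, -141/44, 30/11)
  row 1: subtract 3×row2 = (0, 1, 0, -9/22, -6/11)
  row 3: subtract -1×row2 = (0, 0, 0, -173/22, 90/11)
step 4: normalize row 3 (÷-173/22) = (0, 0, 0, 1, -180/173)
  row 0: subtract -141/44×row3 = (1, 0, 0, 0, -105/173)
  row 1: subtract -9/22×row3 = (0, 1, 0, 0, -168/173)
  row 2: subtract -63/22×row3 = (0, 0, 1, 0, 35/173)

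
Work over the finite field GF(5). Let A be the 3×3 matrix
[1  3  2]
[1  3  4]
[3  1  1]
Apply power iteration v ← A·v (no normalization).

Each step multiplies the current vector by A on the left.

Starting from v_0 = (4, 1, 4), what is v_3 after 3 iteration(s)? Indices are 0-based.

v_0 = (4, 1, 4).
v_1 = A·v_0 = (0, 3, 2).
v_2 = A·v_1 = (3, 2, 0).
v_3 = A·v_2 = (4, 4, 1).

v_3 = (4, 4, 1)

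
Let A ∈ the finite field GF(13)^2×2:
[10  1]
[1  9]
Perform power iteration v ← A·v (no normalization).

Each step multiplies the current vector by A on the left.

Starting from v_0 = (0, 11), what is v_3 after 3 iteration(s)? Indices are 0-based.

v_0 = (0, 11).
v_1 = A·v_0 = (11, 8).
v_2 = A·v_1 = (1, 5).
v_3 = A·v_2 = (2, 7).

v_3 = (2, 7)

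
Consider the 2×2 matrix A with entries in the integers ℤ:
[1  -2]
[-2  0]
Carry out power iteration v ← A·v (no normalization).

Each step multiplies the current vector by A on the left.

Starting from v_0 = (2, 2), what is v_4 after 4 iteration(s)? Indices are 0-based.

v_0 = (2, 2).
v_1 = A·v_0 = (-2, -4).
v_2 = A·v_1 = (6, 4).
v_3 = A·v_2 = (-2, -12).
v_4 = A·v_3 = (22, 4).

v_4 = (22, 4)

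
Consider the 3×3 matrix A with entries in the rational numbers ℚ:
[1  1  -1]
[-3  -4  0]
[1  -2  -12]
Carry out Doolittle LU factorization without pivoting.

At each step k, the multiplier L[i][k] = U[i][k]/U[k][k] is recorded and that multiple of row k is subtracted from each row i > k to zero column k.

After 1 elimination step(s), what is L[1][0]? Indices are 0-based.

L[1][0] = -3

Step 1: pivot at (0,0) is 1.
  row1 ← row1 − (-3)·row0  ⇒  L[1][0]=-3, U row1=(0, -1, -3)
  row2 ← row2 − (1)·row0  ⇒  L[2][0]=1, U row2=(0, -3, -11)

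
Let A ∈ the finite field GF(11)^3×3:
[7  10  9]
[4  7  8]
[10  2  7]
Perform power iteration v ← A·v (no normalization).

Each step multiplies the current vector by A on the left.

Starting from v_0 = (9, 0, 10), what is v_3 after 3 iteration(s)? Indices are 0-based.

v_3 = (3, 7, 10)

v_0 = (9, 0, 10).
v_1 = A·v_0 = (10, 6, 6).
v_2 = A·v_1 = (8, 9, 0).
v_3 = A·v_2 = (3, 7, 10).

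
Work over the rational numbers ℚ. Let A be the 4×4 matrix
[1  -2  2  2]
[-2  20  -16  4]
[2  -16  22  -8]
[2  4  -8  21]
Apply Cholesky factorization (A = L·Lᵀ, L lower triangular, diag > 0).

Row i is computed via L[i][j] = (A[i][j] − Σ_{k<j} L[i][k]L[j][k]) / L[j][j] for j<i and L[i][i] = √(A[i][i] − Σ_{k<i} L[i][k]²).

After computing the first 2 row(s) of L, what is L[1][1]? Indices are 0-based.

Step 1: L[0][0] = √(1) = 1.
  L[1][0] = (-2) / L[0][0] = -2.
Step 2: L[1][1] = √(16) = 4.

L[1][1] = 4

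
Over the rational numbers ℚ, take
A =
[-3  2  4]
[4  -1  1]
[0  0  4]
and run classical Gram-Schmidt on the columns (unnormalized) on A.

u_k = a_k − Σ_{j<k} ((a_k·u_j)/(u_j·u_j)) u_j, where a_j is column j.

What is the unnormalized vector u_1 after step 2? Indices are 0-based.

Step 1: u_0 = a_0 = (-3, 4, 0).
Step 2: u_1 = a_1 − (-2/5)·u_0 = (4/5, 3/5, 0).

u_1 = (4/5, 3/5, 0)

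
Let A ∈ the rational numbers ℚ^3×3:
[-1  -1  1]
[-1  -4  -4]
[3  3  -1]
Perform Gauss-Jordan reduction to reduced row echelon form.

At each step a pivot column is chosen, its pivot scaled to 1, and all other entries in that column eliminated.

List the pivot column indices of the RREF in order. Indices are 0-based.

pivot columns: 0, 1, 2

[1] R0 /= -1  ⇒  (1, 1, -1)
     R1 -= -1·R0  ⇒  (0, -3, -5)
     R2 -= 3·R0  ⇒  (0, 0, 2)
[2] R1 /= -3  ⇒  (0, 1, 5/3)
     R0 -= 1·R1  ⇒  (1, 0, -8/3)
[3] R2 /= 2  ⇒  (0, 0, 1)
     R0 -= -8/3·R2  ⇒  (1, 0, 0)
     R1 -= 5/3·R2  ⇒  (0, 1, 0)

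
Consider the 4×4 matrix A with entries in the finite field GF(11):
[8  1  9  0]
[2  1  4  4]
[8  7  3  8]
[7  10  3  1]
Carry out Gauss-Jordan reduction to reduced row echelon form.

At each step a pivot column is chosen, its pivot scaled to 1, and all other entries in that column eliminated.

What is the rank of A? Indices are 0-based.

[1] R0 /= 8  ⇒  (1, 7, 8, 0)
     R1 -= 2·R0  ⇒  (0, 9, 10, 4)
     R2 -= 8·R0  ⇒  (0, 6, 5, 8)
     R3 -= 7·R0  ⇒  (0, 5, 2, 1)
[2] R1 /= 9  ⇒  (0, 1, 6, 9)
     R0 -= 7·R1  ⇒  (1, 0, 10, 3)
     R2 -= 6·R1  ⇒  (0, 0, 2, 9)
     R3 -= 5·R1  ⇒  (0, 0, 5, 0)
[3] R2 /= 2  ⇒  (0, 0, 1, 10)
     R0 -= 10·R2  ⇒  (1, 0, 0, 2)
     R1 -= 6·R2  ⇒  (0, 1, 0, 4)
     R3 -= 5·R2  ⇒  (0, 0, 0, 5)
[4] R3 /= 5  ⇒  (0, 0, 0, 1)
     R0 -= 2·R3  ⇒  (1, 0, 0, 0)
     R1 -= 4·R3  ⇒  (0, 1, 0, 0)
     R2 -= 10·R3  ⇒  (0, 0, 1, 0)

rank = 4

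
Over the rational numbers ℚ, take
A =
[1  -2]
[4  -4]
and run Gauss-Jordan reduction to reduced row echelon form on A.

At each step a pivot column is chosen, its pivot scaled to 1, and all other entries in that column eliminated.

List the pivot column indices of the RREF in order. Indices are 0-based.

[1] R0 /= 1  ⇒  (1, -2)
     R1 -= 4·R0  ⇒  (0, 4)
[2] R1 /= 4  ⇒  (0, 1)
     R0 -= -2·R1  ⇒  (1, 0)

pivot columns: 0, 1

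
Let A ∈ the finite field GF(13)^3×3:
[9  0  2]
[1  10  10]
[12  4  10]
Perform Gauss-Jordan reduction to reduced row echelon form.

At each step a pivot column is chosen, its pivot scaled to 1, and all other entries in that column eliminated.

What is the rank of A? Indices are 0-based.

rank = 3

step 1: normalize row 0 (÷9) = (1, 0, 6)
  row 1: subtract 1×row0 = (0, 10, 4)
  row 2: subtract 12×row0 = (0, 4, 3)
step 2: normalize row 1 (÷10) = (0, 1, 3)
  row 2: subtract 4×row1 = (0, 0, 4)
step 3: normalize row 2 (÷4) = (0, 0, 1)
  row 0: subtract 6×row2 = (1, 0, 0)
  row 1: subtract 3×row2 = (0, 1, 0)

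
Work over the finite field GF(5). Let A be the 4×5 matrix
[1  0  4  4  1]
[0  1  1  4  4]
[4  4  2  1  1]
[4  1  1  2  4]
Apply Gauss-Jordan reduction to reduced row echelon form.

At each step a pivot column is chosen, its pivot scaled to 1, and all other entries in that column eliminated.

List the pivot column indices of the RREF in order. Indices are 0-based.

pivot(0,0)=1: scale R0 → (1, 0, 4, 4, 1)
  clear (2,0): R2 −= (4)R0 → (0, 4, 1, 0, 2)
  clear (3,0): R3 −= (4)R0 → (0, 1, 0, 1, 0)
pivot(1,1)=1: scale R1 → (0, 1, 1, 4, 4)
  clear (2,1): R2 −= (4)R1 → (0, 0, 2, 4, 1)
  clear (3,1): R3 −= (1)R1 → (0, 0, 4, 2, 1)
pivot(2,2)=2: scale R2 → (0, 0, 1, 2, 3)
  clear (0,2): R0 −= (4)R2 → (1, 0, 0, 1, 4)
  clear (1,2): R1 −= (1)R2 → (0, 1, 0, 2, 1)
  clear (3,2): R3 −= (4)R2 → (0, 0, 0, 4, 4)
pivot(3,3)=4: scale R3 → (0, 0, 0, 1, 1)
  clear (0,3): R0 −= (1)R3 → (1, 0, 0, 0, 3)
  clear (1,3): R1 −= (2)R3 → (0, 1, 0, 0, 4)
  clear (2,3): R2 −= (2)R3 → (0, 0, 1, 0, 1)

pivot columns: 0, 1, 2, 3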